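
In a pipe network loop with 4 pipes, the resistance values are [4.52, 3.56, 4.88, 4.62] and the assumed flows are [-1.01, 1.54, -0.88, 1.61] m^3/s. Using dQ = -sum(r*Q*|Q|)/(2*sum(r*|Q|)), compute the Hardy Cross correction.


Numerator terms (r*Q*|Q|): 4.52*-1.01*|-1.01| = -4.6109; 3.56*1.54*|1.54| = 8.4429; 4.88*-0.88*|-0.88| = -3.7791; 4.62*1.61*|1.61| = 11.9755.
Sum of numerator = 12.0285.
Denominator terms (r*|Q|): 4.52*|-1.01| = 4.5652; 3.56*|1.54| = 5.4824; 4.88*|-0.88| = 4.2944; 4.62*|1.61| = 7.4382.
2 * sum of denominator = 2 * 21.7802 = 43.5604.
dQ = -12.0285 / 43.5604 = -0.2761 m^3/s.

-0.2761


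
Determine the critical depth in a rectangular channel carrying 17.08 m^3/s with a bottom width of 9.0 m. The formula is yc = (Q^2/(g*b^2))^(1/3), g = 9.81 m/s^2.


Using yc = (Q^2 / (g * b^2))^(1/3):
Q^2 = 17.08^2 = 291.73.
g * b^2 = 9.81 * 9.0^2 = 9.81 * 81.0 = 794.61.
Q^2 / (g*b^2) = 291.73 / 794.61 = 0.3671.
yc = 0.3671^(1/3) = 0.716 m.

0.716


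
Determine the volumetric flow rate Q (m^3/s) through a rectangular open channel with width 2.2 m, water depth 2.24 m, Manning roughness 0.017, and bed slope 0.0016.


For a rectangular channel, the cross-sectional area A = b * y = 2.2 * 2.24 = 4.93 m^2.
The wetted perimeter P = b + 2y = 2.2 + 2*2.24 = 6.68 m.
Hydraulic radius R = A/P = 4.93/6.68 = 0.7377 m.
Velocity V = (1/n)*R^(2/3)*S^(1/2) = (1/0.017)*0.7377^(2/3)*0.0016^(1/2) = 1.9211 m/s.
Discharge Q = A * V = 4.93 * 1.9211 = 9.467 m^3/s.

9.467


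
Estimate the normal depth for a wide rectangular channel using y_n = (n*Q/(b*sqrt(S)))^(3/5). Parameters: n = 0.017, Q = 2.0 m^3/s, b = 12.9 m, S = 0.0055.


We use the wide-channel approximation y_n = (n*Q/(b*sqrt(S)))^(3/5).
sqrt(S) = sqrt(0.0055) = 0.074162.
Numerator: n*Q = 0.017 * 2.0 = 0.034.
Denominator: b*sqrt(S) = 12.9 * 0.074162 = 0.95669.
arg = 0.0355.
y_n = 0.0355^(3/5) = 0.135 m.

0.135


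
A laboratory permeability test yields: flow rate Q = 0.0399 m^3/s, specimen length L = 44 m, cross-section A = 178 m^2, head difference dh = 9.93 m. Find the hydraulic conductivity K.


From K = Q*L / (A*dh):
Numerator: Q*L = 0.0399 * 44 = 1.7556.
Denominator: A*dh = 178 * 9.93 = 1767.54.
K = 1.7556 / 1767.54 = 0.000993 m/s.

0.000993


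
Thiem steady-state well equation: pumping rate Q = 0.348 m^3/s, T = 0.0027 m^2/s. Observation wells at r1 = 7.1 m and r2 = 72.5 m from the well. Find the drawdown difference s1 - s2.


Thiem equation: s1 - s2 = Q/(2*pi*T) * ln(r2/r1).
ln(r2/r1) = ln(72.5/7.1) = 2.3235.
Q/(2*pi*T) = 0.348 / (2*pi*0.0027) = 0.348 / 0.017 = 20.5133.
s1 - s2 = 20.5133 * 2.3235 = 47.6625 m.

47.6625


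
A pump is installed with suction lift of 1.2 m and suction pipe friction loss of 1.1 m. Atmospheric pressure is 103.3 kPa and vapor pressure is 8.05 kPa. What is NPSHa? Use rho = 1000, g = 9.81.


NPSHa = p_atm/(rho*g) - z_s - hf_s - p_vap/(rho*g).
p_atm/(rho*g) = 103.3*1000 / (1000*9.81) = 10.53 m.
p_vap/(rho*g) = 8.05*1000 / (1000*9.81) = 0.821 m.
NPSHa = 10.53 - 1.2 - 1.1 - 0.821
      = 7.41 m.

7.41


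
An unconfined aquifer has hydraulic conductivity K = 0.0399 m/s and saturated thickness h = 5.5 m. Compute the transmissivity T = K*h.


Transmissivity is defined as T = K * h.
T = 0.0399 * 5.5
  = 0.2194 m^2/s.

0.2194


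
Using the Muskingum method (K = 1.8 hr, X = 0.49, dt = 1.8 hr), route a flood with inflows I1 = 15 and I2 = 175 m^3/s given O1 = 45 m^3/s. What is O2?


Muskingum coefficients:
denom = 2*K*(1-X) + dt = 2*1.8*(1-0.49) + 1.8 = 3.636.
C0 = (dt - 2*K*X)/denom = (1.8 - 2*1.8*0.49)/3.636 = 0.0099.
C1 = (dt + 2*K*X)/denom = (1.8 + 2*1.8*0.49)/3.636 = 0.9802.
C2 = (2*K*(1-X) - dt)/denom = 0.0099.
O2 = C0*I2 + C1*I1 + C2*O1
   = 0.0099*175 + 0.9802*15 + 0.0099*45
   = 16.88 m^3/s.

16.88


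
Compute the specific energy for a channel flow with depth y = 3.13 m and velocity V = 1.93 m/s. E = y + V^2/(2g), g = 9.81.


Specific energy E = y + V^2/(2g).
Velocity head = V^2/(2g) = 1.93^2 / (2*9.81) = 3.7249 / 19.62 = 0.1899 m.
E = 3.13 + 0.1899 = 3.3199 m.

3.3199


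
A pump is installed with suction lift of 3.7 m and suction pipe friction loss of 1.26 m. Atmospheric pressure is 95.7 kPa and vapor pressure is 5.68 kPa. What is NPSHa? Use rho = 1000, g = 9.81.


NPSHa = p_atm/(rho*g) - z_s - hf_s - p_vap/(rho*g).
p_atm/(rho*g) = 95.7*1000 / (1000*9.81) = 9.755 m.
p_vap/(rho*g) = 5.68*1000 / (1000*9.81) = 0.579 m.
NPSHa = 9.755 - 3.7 - 1.26 - 0.579
      = 4.22 m.

4.22


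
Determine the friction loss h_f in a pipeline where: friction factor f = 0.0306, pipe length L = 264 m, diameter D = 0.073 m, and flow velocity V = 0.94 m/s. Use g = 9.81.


Darcy-Weisbach equation: h_f = f * (L/D) * V^2/(2g).
f * L/D = 0.0306 * 264/0.073 = 110.663.
V^2/(2g) = 0.94^2 / (2*9.81) = 0.8836 / 19.62 = 0.045 m.
h_f = 110.663 * 0.045 = 4.984 m.

4.984


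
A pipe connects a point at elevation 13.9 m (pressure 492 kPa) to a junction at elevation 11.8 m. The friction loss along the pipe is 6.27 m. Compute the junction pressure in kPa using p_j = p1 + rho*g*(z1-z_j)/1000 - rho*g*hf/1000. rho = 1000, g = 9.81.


Junction pressure: p_j = p1 + rho*g*(z1 - z_j)/1000 - rho*g*hf/1000.
Elevation term = 1000*9.81*(13.9 - 11.8)/1000 = 20.601 kPa.
Friction term = 1000*9.81*6.27/1000 = 61.509 kPa.
p_j = 492 + 20.601 - 61.509 = 451.09 kPa.

451.09


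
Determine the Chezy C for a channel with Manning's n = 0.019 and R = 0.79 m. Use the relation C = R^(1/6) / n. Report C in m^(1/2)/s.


The Chezy coefficient relates to Manning's n through C = R^(1/6) / n.
R^(1/6) = 0.79^(1/6) = 0.961475.
C = 0.961475 / 0.019 = 50.6 m^(1/2)/s.

50.6


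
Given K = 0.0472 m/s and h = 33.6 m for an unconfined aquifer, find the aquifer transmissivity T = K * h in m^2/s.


Transmissivity is defined as T = K * h.
T = 0.0472 * 33.6
  = 1.5859 m^2/s.

1.5859


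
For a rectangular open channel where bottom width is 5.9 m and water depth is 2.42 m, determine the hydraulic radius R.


For a rectangular section:
Flow area A = b * y = 5.9 * 2.42 = 14.28 m^2.
Wetted perimeter P = b + 2y = 5.9 + 2*2.42 = 10.74 m.
Hydraulic radius R = A/P = 14.28 / 10.74 = 1.3294 m.

1.3294


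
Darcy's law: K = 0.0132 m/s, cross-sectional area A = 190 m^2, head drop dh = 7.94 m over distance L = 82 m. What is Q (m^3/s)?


Darcy's law: Q = K * A * i, where i = dh/L.
Hydraulic gradient i = 7.94 / 82 = 0.096829.
Q = 0.0132 * 190 * 0.096829
  = 0.2428 m^3/s.

0.2428


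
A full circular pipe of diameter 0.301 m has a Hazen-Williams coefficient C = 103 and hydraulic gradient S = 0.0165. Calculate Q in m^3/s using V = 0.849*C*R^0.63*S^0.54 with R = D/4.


For a full circular pipe, R = D/4 = 0.301/4 = 0.0752 m.
V = 0.849 * 103 * 0.0752^0.63 * 0.0165^0.54
  = 0.849 * 103 * 0.195974 * 0.109004
  = 1.868 m/s.
Pipe area A = pi*D^2/4 = pi*0.301^2/4 = 0.0712 m^2.
Q = A * V = 0.0712 * 1.868 = 0.1329 m^3/s.

0.1329


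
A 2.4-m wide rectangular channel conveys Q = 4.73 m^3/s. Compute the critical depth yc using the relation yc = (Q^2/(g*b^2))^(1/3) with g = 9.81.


Using yc = (Q^2 / (g * b^2))^(1/3):
Q^2 = 4.73^2 = 22.37.
g * b^2 = 9.81 * 2.4^2 = 9.81 * 5.76 = 56.51.
Q^2 / (g*b^2) = 22.37 / 56.51 = 0.3959.
yc = 0.3959^(1/3) = 0.7343 m.

0.7343


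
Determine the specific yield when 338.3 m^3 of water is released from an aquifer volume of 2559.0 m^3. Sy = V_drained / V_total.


Specific yield Sy = Volume drained / Total volume.
Sy = 338.3 / 2559.0
   = 0.1322.

0.1322


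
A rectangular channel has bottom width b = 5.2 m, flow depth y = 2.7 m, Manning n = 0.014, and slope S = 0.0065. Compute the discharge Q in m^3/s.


For a rectangular channel, the cross-sectional area A = b * y = 5.2 * 2.7 = 14.04 m^2.
The wetted perimeter P = b + 2y = 5.2 + 2*2.7 = 10.6 m.
Hydraulic radius R = A/P = 14.04/10.6 = 1.3245 m.
Velocity V = (1/n)*R^(2/3)*S^(1/2) = (1/0.014)*1.3245^(2/3)*0.0065^(1/2) = 6.9455 m/s.
Discharge Q = A * V = 14.04 * 6.9455 = 97.515 m^3/s.

97.515


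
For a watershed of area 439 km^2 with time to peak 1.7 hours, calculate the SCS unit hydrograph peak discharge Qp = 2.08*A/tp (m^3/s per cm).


SCS formula: Qp = 2.08 * A / tp.
Qp = 2.08 * 439 / 1.7
   = 913.12 / 1.7
   = 537.13 m^3/s per cm.

537.13


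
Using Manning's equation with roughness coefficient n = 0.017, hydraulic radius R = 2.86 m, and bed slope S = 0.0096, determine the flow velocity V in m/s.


Manning's equation gives V = (1/n) * R^(2/3) * S^(1/2).
First, compute R^(2/3) = 2.86^(2/3) = 2.0149.
Next, S^(1/2) = 0.0096^(1/2) = 0.09798.
Then 1/n = 1/0.017 = 58.82.
V = 58.82 * 2.0149 * 0.09798 = 11.6126 m/s.

11.6126


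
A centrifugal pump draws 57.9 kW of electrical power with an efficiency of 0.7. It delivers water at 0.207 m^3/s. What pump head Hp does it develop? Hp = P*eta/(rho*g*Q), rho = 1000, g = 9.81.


Pump head formula: Hp = P * eta / (rho * g * Q).
Numerator: P * eta = 57.9 * 1000 * 0.7 = 40530.0 W.
Denominator: rho * g * Q = 1000 * 9.81 * 0.207 = 2030.67.
Hp = 40530.0 / 2030.67 = 19.96 m.

19.96


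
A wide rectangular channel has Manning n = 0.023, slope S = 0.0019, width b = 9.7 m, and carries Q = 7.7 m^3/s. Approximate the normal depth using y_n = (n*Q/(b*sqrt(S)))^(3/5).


We use the wide-channel approximation y_n = (n*Q/(b*sqrt(S)))^(3/5).
sqrt(S) = sqrt(0.0019) = 0.043589.
Numerator: n*Q = 0.023 * 7.7 = 0.1771.
Denominator: b*sqrt(S) = 9.7 * 0.043589 = 0.422813.
arg = 0.4189.
y_n = 0.4189^(3/5) = 0.5933 m.

0.5933


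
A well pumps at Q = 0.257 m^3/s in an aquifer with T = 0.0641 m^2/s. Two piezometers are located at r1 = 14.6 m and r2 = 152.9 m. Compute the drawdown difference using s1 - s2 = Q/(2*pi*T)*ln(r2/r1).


Thiem equation: s1 - s2 = Q/(2*pi*T) * ln(r2/r1).
ln(r2/r1) = ln(152.9/14.6) = 2.3488.
Q/(2*pi*T) = 0.257 / (2*pi*0.0641) = 0.257 / 0.4028 = 0.6381.
s1 - s2 = 0.6381 * 2.3488 = 1.4988 m.

1.4988


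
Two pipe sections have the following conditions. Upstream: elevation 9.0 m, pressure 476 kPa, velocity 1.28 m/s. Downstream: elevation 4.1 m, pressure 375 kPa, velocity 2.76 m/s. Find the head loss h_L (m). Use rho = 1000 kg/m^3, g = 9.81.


Total head at each section: H = z + p/(rho*g) + V^2/(2g).
H1 = 9.0 + 476*1000/(1000*9.81) + 1.28^2/(2*9.81)
   = 9.0 + 48.522 + 0.0835
   = 57.605 m.
H2 = 4.1 + 375*1000/(1000*9.81) + 2.76^2/(2*9.81)
   = 4.1 + 38.226 + 0.3883
   = 42.715 m.
h_L = H1 - H2 = 57.605 - 42.715 = 14.891 m.

14.891


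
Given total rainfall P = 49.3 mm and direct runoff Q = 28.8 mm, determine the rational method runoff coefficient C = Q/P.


The runoff coefficient C = runoff depth / rainfall depth.
C = 28.8 / 49.3
  = 0.5842.

0.5842


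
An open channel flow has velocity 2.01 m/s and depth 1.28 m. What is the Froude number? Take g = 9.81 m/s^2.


The Froude number is defined as Fr = V / sqrt(g*y).
g*y = 9.81 * 1.28 = 12.5568.
sqrt(g*y) = sqrt(12.5568) = 3.5436.
Fr = 2.01 / 3.5436 = 0.5672.

0.5672


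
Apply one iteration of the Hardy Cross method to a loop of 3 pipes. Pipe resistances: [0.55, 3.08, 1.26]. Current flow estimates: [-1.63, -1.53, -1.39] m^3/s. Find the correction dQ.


Numerator terms (r*Q*|Q|): 0.55*-1.63*|-1.63| = -1.4613; 3.08*-1.53*|-1.53| = -7.21; 1.26*-1.39*|-1.39| = -2.4344.
Sum of numerator = -11.1057.
Denominator terms (r*|Q|): 0.55*|-1.63| = 0.8965; 3.08*|-1.53| = 4.7124; 1.26*|-1.39| = 1.7514.
2 * sum of denominator = 2 * 7.3603 = 14.7206.
dQ = --11.1057 / 14.7206 = 0.7544 m^3/s.

0.7544


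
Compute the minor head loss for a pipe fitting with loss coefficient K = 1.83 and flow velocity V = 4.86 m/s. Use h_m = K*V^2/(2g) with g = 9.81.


Minor loss formula: h_m = K * V^2/(2g).
V^2 = 4.86^2 = 23.6196.
V^2/(2g) = 23.6196 / 19.62 = 1.2039 m.
h_m = 1.83 * 1.2039 = 2.2031 m.

2.2031


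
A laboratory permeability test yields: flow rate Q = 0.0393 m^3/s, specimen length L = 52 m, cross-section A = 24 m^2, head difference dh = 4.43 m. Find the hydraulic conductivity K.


From K = Q*L / (A*dh):
Numerator: Q*L = 0.0393 * 52 = 2.0436.
Denominator: A*dh = 24 * 4.43 = 106.32.
K = 2.0436 / 106.32 = 0.019221 m/s.

0.019221


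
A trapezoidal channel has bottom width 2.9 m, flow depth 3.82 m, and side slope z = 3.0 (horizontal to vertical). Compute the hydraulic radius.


For a trapezoidal section with side slope z:
A = (b + z*y)*y = (2.9 + 3.0*3.82)*3.82 = 54.855 m^2.
P = b + 2*y*sqrt(1 + z^2) = 2.9 + 2*3.82*sqrt(1 + 3.0^2) = 27.06 m.
R = A/P = 54.855 / 27.06 = 2.0272 m.

2.0272


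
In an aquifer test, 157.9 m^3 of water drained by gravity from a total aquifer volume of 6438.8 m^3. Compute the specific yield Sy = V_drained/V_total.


Specific yield Sy = Volume drained / Total volume.
Sy = 157.9 / 6438.8
   = 0.0245.

0.0245


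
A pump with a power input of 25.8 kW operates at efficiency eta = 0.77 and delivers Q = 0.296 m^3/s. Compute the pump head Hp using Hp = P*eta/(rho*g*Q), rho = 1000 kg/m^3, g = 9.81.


Pump head formula: Hp = P * eta / (rho * g * Q).
Numerator: P * eta = 25.8 * 1000 * 0.77 = 19866.0 W.
Denominator: rho * g * Q = 1000 * 9.81 * 0.296 = 2903.76.
Hp = 19866.0 / 2903.76 = 6.84 m.

6.84


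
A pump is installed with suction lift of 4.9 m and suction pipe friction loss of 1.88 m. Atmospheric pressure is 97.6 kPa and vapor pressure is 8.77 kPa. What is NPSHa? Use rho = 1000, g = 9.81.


NPSHa = p_atm/(rho*g) - z_s - hf_s - p_vap/(rho*g).
p_atm/(rho*g) = 97.6*1000 / (1000*9.81) = 9.949 m.
p_vap/(rho*g) = 8.77*1000 / (1000*9.81) = 0.894 m.
NPSHa = 9.949 - 4.9 - 1.88 - 0.894
      = 2.28 m.

2.28


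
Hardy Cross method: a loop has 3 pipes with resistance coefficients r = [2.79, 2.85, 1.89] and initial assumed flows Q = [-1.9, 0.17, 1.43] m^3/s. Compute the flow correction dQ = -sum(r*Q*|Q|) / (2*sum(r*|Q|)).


Numerator terms (r*Q*|Q|): 2.79*-1.9*|-1.9| = -10.0719; 2.85*0.17*|0.17| = 0.0824; 1.89*1.43*|1.43| = 3.8649.
Sum of numerator = -6.1247.
Denominator terms (r*|Q|): 2.79*|-1.9| = 5.301; 2.85*|0.17| = 0.4845; 1.89*|1.43| = 2.7027.
2 * sum of denominator = 2 * 8.4882 = 16.9764.
dQ = --6.1247 / 16.9764 = 0.3608 m^3/s.

0.3608


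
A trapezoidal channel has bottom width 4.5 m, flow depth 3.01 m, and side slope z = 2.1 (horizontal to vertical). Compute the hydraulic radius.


For a trapezoidal section with side slope z:
A = (b + z*y)*y = (4.5 + 2.1*3.01)*3.01 = 32.571 m^2.
P = b + 2*y*sqrt(1 + z^2) = 4.5 + 2*3.01*sqrt(1 + 2.1^2) = 18.502 m.
R = A/P = 32.571 / 18.502 = 1.7604 m.

1.7604


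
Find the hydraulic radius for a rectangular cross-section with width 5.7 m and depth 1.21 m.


For a rectangular section:
Flow area A = b * y = 5.7 * 1.21 = 6.9 m^2.
Wetted perimeter P = b + 2y = 5.7 + 2*1.21 = 8.12 m.
Hydraulic radius R = A/P = 6.9 / 8.12 = 0.8494 m.

0.8494


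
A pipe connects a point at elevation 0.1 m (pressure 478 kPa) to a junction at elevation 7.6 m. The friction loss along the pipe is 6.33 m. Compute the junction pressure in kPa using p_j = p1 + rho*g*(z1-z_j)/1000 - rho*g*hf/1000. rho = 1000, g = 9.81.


Junction pressure: p_j = p1 + rho*g*(z1 - z_j)/1000 - rho*g*hf/1000.
Elevation term = 1000*9.81*(0.1 - 7.6)/1000 = -73.575 kPa.
Friction term = 1000*9.81*6.33/1000 = 62.097 kPa.
p_j = 478 + -73.575 - 62.097 = 342.33 kPa.

342.33


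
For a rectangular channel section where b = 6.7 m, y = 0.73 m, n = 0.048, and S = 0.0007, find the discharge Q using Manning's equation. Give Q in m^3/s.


For a rectangular channel, the cross-sectional area A = b * y = 6.7 * 0.73 = 4.89 m^2.
The wetted perimeter P = b + 2y = 6.7 + 2*0.73 = 8.16 m.
Hydraulic radius R = A/P = 4.89/8.16 = 0.5994 m.
Velocity V = (1/n)*R^(2/3)*S^(1/2) = (1/0.048)*0.5994^(2/3)*0.0007^(1/2) = 0.3918 m/s.
Discharge Q = A * V = 4.89 * 0.3918 = 1.917 m^3/s.

1.917


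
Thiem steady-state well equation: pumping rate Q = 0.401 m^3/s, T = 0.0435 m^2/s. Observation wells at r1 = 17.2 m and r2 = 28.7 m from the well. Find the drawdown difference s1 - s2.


Thiem equation: s1 - s2 = Q/(2*pi*T) * ln(r2/r1).
ln(r2/r1) = ln(28.7/17.2) = 0.512.
Q/(2*pi*T) = 0.401 / (2*pi*0.0435) = 0.401 / 0.2733 = 1.4672.
s1 - s2 = 1.4672 * 0.512 = 0.7512 m.

0.7512


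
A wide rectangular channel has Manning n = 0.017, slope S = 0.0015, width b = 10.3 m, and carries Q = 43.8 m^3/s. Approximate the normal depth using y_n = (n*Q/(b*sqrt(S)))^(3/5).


We use the wide-channel approximation y_n = (n*Q/(b*sqrt(S)))^(3/5).
sqrt(S) = sqrt(0.0015) = 0.03873.
Numerator: n*Q = 0.017 * 43.8 = 0.7446.
Denominator: b*sqrt(S) = 10.3 * 0.03873 = 0.398919.
arg = 1.8666.
y_n = 1.8666^(3/5) = 1.4542 m.

1.4542


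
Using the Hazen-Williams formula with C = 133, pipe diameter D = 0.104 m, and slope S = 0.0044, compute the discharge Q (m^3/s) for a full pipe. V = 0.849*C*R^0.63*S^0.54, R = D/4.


For a full circular pipe, R = D/4 = 0.104/4 = 0.026 m.
V = 0.849 * 133 * 0.026^0.63 * 0.0044^0.54
  = 0.849 * 133 * 0.100331 * 0.053391
  = 0.6049 m/s.
Pipe area A = pi*D^2/4 = pi*0.104^2/4 = 0.0085 m^2.
Q = A * V = 0.0085 * 0.6049 = 0.0051 m^3/s.

0.0051


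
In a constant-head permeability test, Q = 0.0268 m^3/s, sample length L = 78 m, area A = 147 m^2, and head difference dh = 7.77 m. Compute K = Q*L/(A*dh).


From K = Q*L / (A*dh):
Numerator: Q*L = 0.0268 * 78 = 2.0904.
Denominator: A*dh = 147 * 7.77 = 1142.19.
K = 2.0904 / 1142.19 = 0.00183 m/s.

0.00183


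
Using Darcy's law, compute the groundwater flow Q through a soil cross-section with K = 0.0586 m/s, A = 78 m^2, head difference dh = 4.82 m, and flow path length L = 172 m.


Darcy's law: Q = K * A * i, where i = dh/L.
Hydraulic gradient i = 4.82 / 172 = 0.028023.
Q = 0.0586 * 78 * 0.028023
  = 0.1281 m^3/s.

0.1281


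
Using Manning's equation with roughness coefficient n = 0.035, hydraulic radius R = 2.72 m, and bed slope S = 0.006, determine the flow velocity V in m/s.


Manning's equation gives V = (1/n) * R^(2/3) * S^(1/2).
First, compute R^(2/3) = 2.72^(2/3) = 1.9486.
Next, S^(1/2) = 0.006^(1/2) = 0.07746.
Then 1/n = 1/0.035 = 28.57.
V = 28.57 * 1.9486 * 0.07746 = 4.3124 m/s.

4.3124


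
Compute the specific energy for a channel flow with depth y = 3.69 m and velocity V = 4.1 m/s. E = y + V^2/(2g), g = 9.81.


Specific energy E = y + V^2/(2g).
Velocity head = V^2/(2g) = 4.1^2 / (2*9.81) = 16.81 / 19.62 = 0.8568 m.
E = 3.69 + 0.8568 = 4.5468 m.

4.5468


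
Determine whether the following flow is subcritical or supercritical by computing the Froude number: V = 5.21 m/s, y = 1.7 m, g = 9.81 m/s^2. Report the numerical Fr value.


The Froude number is defined as Fr = V / sqrt(g*y).
g*y = 9.81 * 1.7 = 16.677.
sqrt(g*y) = sqrt(16.677) = 4.0837.
Fr = 5.21 / 4.0837 = 1.2758.
Since Fr > 1, the flow is supercritical.

1.2758


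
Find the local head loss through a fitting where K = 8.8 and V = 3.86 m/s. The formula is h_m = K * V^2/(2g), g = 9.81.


Minor loss formula: h_m = K * V^2/(2g).
V^2 = 3.86^2 = 14.8996.
V^2/(2g) = 14.8996 / 19.62 = 0.7594 m.
h_m = 8.8 * 0.7594 = 6.6828 m.

6.6828


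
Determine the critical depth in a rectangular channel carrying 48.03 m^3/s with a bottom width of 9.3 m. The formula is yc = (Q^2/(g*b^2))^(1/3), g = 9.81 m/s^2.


Using yc = (Q^2 / (g * b^2))^(1/3):
Q^2 = 48.03^2 = 2306.88.
g * b^2 = 9.81 * 9.3^2 = 9.81 * 86.49 = 848.47.
Q^2 / (g*b^2) = 2306.88 / 848.47 = 2.7189.
yc = 2.7189^(1/3) = 1.3957 m.

1.3957


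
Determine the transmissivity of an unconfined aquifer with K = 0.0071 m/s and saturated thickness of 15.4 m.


Transmissivity is defined as T = K * h.
T = 0.0071 * 15.4
  = 0.1093 m^2/s.

0.1093


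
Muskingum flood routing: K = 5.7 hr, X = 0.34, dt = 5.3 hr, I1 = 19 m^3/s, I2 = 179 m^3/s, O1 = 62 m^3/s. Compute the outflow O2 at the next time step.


Muskingum coefficients:
denom = 2*K*(1-X) + dt = 2*5.7*(1-0.34) + 5.3 = 12.824.
C0 = (dt - 2*K*X)/denom = (5.3 - 2*5.7*0.34)/12.824 = 0.111.
C1 = (dt + 2*K*X)/denom = (5.3 + 2*5.7*0.34)/12.824 = 0.7155.
C2 = (2*K*(1-X) - dt)/denom = 0.1734.
O2 = C0*I2 + C1*I1 + C2*O1
   = 0.111*179 + 0.7155*19 + 0.1734*62
   = 44.22 m^3/s.

44.22


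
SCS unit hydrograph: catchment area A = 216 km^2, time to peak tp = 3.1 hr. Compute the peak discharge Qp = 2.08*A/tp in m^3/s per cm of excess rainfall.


SCS formula: Qp = 2.08 * A / tp.
Qp = 2.08 * 216 / 3.1
   = 449.28 / 3.1
   = 144.93 m^3/s per cm.

144.93


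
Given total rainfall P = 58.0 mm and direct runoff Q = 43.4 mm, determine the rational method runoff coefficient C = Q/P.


The runoff coefficient C = runoff depth / rainfall depth.
C = 43.4 / 58.0
  = 0.7483.

0.7483


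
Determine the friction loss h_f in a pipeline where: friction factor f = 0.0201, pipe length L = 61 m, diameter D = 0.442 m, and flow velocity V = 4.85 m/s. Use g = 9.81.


Darcy-Weisbach equation: h_f = f * (L/D) * V^2/(2g).
f * L/D = 0.0201 * 61/0.442 = 2.774.
V^2/(2g) = 4.85^2 / (2*9.81) = 23.5225 / 19.62 = 1.1989 m.
h_f = 2.774 * 1.1989 = 3.326 m.

3.326


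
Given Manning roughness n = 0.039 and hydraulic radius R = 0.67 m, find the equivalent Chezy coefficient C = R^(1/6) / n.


The Chezy coefficient relates to Manning's n through C = R^(1/6) / n.
R^(1/6) = 0.67^(1/6) = 0.935433.
C = 0.935433 / 0.039 = 23.99 m^(1/2)/s.

23.99


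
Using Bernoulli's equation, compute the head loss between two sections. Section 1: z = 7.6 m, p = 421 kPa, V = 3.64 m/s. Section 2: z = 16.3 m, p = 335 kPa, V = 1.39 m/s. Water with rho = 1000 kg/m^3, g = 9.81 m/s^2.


Total head at each section: H = z + p/(rho*g) + V^2/(2g).
H1 = 7.6 + 421*1000/(1000*9.81) + 3.64^2/(2*9.81)
   = 7.6 + 42.915 + 0.6753
   = 51.191 m.
H2 = 16.3 + 335*1000/(1000*9.81) + 1.39^2/(2*9.81)
   = 16.3 + 34.149 + 0.0985
   = 50.547 m.
h_L = H1 - H2 = 51.191 - 50.547 = 0.643 m.

0.643


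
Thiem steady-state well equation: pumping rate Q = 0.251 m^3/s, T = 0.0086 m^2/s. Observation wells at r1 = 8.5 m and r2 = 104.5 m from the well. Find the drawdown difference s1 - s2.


Thiem equation: s1 - s2 = Q/(2*pi*T) * ln(r2/r1).
ln(r2/r1) = ln(104.5/8.5) = 2.5091.
Q/(2*pi*T) = 0.251 / (2*pi*0.0086) = 0.251 / 0.054 = 4.6451.
s1 - s2 = 4.6451 * 2.5091 = 11.6551 m.

11.6551


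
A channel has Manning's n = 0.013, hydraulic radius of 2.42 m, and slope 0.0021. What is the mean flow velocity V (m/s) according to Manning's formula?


Manning's equation gives V = (1/n) * R^(2/3) * S^(1/2).
First, compute R^(2/3) = 2.42^(2/3) = 1.8025.
Next, S^(1/2) = 0.0021^(1/2) = 0.045826.
Then 1/n = 1/0.013 = 76.92.
V = 76.92 * 1.8025 * 0.045826 = 6.3539 m/s.

6.3539


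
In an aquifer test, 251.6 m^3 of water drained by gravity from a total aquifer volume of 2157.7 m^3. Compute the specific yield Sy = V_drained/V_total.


Specific yield Sy = Volume drained / Total volume.
Sy = 251.6 / 2157.7
   = 0.1166.

0.1166


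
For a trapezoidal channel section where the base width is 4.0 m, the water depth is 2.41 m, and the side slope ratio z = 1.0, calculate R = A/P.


For a trapezoidal section with side slope z:
A = (b + z*y)*y = (4.0 + 1.0*2.41)*2.41 = 15.448 m^2.
P = b + 2*y*sqrt(1 + z^2) = 4.0 + 2*2.41*sqrt(1 + 1.0^2) = 10.817 m.
R = A/P = 15.448 / 10.817 = 1.4282 m.

1.4282


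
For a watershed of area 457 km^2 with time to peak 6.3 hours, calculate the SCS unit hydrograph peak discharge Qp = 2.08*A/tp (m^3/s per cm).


SCS formula: Qp = 2.08 * A / tp.
Qp = 2.08 * 457 / 6.3
   = 950.56 / 6.3
   = 150.88 m^3/s per cm.

150.88


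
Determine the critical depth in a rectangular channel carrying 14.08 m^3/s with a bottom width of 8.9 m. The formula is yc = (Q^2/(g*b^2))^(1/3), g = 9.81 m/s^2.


Using yc = (Q^2 / (g * b^2))^(1/3):
Q^2 = 14.08^2 = 198.25.
g * b^2 = 9.81 * 8.9^2 = 9.81 * 79.21 = 777.05.
Q^2 / (g*b^2) = 198.25 / 777.05 = 0.2551.
yc = 0.2551^(1/3) = 0.6342 m.

0.6342


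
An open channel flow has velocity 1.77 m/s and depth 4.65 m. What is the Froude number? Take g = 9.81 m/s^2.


The Froude number is defined as Fr = V / sqrt(g*y).
g*y = 9.81 * 4.65 = 45.6165.
sqrt(g*y) = sqrt(45.6165) = 6.754.
Fr = 1.77 / 6.754 = 0.2621.

0.2621


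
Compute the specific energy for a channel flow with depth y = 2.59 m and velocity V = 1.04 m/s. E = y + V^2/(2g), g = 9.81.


Specific energy E = y + V^2/(2g).
Velocity head = V^2/(2g) = 1.04^2 / (2*9.81) = 1.0816 / 19.62 = 0.0551 m.
E = 2.59 + 0.0551 = 2.6451 m.

2.6451


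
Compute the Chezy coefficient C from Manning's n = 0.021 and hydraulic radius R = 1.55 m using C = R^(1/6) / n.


The Chezy coefficient relates to Manning's n through C = R^(1/6) / n.
R^(1/6) = 1.55^(1/6) = 1.075776.
C = 1.075776 / 0.021 = 51.23 m^(1/2)/s.

51.23


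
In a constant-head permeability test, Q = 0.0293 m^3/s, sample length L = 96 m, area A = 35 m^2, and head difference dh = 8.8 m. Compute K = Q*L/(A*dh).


From K = Q*L / (A*dh):
Numerator: Q*L = 0.0293 * 96 = 2.8128.
Denominator: A*dh = 35 * 8.8 = 308.0.
K = 2.8128 / 308.0 = 0.009132 m/s.

0.009132


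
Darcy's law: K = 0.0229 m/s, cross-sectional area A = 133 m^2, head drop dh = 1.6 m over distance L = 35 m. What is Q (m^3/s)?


Darcy's law: Q = K * A * i, where i = dh/L.
Hydraulic gradient i = 1.6 / 35 = 0.045714.
Q = 0.0229 * 133 * 0.045714
  = 0.1392 m^3/s.

0.1392


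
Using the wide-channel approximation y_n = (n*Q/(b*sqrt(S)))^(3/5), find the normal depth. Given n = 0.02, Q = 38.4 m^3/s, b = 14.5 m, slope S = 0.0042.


We use the wide-channel approximation y_n = (n*Q/(b*sqrt(S)))^(3/5).
sqrt(S) = sqrt(0.0042) = 0.064807.
Numerator: n*Q = 0.02 * 38.4 = 0.768.
Denominator: b*sqrt(S) = 14.5 * 0.064807 = 0.939702.
arg = 0.8173.
y_n = 0.8173^(3/5) = 0.886 m.

0.886


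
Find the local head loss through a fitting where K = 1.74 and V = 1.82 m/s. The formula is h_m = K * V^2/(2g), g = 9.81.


Minor loss formula: h_m = K * V^2/(2g).
V^2 = 1.82^2 = 3.3124.
V^2/(2g) = 3.3124 / 19.62 = 0.1688 m.
h_m = 1.74 * 0.1688 = 0.2938 m.

0.2938


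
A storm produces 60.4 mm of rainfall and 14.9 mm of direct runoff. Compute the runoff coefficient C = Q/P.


The runoff coefficient C = runoff depth / rainfall depth.
C = 14.9 / 60.4
  = 0.2467.

0.2467


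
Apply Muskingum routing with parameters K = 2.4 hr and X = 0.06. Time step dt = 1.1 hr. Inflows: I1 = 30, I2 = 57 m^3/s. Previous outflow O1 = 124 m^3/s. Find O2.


Muskingum coefficients:
denom = 2*K*(1-X) + dt = 2*2.4*(1-0.06) + 1.1 = 5.612.
C0 = (dt - 2*K*X)/denom = (1.1 - 2*2.4*0.06)/5.612 = 0.1447.
C1 = (dt + 2*K*X)/denom = (1.1 + 2*2.4*0.06)/5.612 = 0.2473.
C2 = (2*K*(1-X) - dt)/denom = 0.608.
O2 = C0*I2 + C1*I1 + C2*O1
   = 0.1447*57 + 0.2473*30 + 0.608*124
   = 91.06 m^3/s.

91.06


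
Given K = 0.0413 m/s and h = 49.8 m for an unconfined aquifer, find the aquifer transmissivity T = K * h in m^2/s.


Transmissivity is defined as T = K * h.
T = 0.0413 * 49.8
  = 2.0567 m^2/s.

2.0567


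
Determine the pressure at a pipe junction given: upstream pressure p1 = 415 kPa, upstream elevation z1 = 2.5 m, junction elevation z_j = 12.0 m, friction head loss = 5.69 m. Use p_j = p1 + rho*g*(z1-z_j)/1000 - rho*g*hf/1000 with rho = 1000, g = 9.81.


Junction pressure: p_j = p1 + rho*g*(z1 - z_j)/1000 - rho*g*hf/1000.
Elevation term = 1000*9.81*(2.5 - 12.0)/1000 = -93.195 kPa.
Friction term = 1000*9.81*5.69/1000 = 55.819 kPa.
p_j = 415 + -93.195 - 55.819 = 265.99 kPa.

265.99


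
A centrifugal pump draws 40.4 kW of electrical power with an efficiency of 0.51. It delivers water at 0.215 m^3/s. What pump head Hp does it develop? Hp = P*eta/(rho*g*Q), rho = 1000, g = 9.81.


Pump head formula: Hp = P * eta / (rho * g * Q).
Numerator: P * eta = 40.4 * 1000 * 0.51 = 20604.0 W.
Denominator: rho * g * Q = 1000 * 9.81 * 0.215 = 2109.15.
Hp = 20604.0 / 2109.15 = 9.77 m.

9.77


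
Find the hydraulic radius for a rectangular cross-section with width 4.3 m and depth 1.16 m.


For a rectangular section:
Flow area A = b * y = 4.3 * 1.16 = 4.99 m^2.
Wetted perimeter P = b + 2y = 4.3 + 2*1.16 = 6.62 m.
Hydraulic radius R = A/P = 4.99 / 6.62 = 0.7535 m.

0.7535


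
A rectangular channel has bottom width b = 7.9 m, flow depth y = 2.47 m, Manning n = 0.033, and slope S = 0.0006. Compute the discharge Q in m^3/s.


For a rectangular channel, the cross-sectional area A = b * y = 7.9 * 2.47 = 19.51 m^2.
The wetted perimeter P = b + 2y = 7.9 + 2*2.47 = 12.84 m.
Hydraulic radius R = A/P = 19.51/12.84 = 1.5197 m.
Velocity V = (1/n)*R^(2/3)*S^(1/2) = (1/0.033)*1.5197^(2/3)*0.0006^(1/2) = 0.9811 m/s.
Discharge Q = A * V = 19.51 * 0.9811 = 19.145 m^3/s.

19.145


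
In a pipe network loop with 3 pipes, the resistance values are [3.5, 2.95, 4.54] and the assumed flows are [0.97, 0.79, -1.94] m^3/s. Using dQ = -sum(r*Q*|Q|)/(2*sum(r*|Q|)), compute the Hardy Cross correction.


Numerator terms (r*Q*|Q|): 3.5*0.97*|0.97| = 3.2931; 2.95*0.79*|0.79| = 1.8411; 4.54*-1.94*|-1.94| = -17.0867.
Sum of numerator = -11.9525.
Denominator terms (r*|Q|): 3.5*|0.97| = 3.395; 2.95*|0.79| = 2.3305; 4.54*|-1.94| = 8.8076.
2 * sum of denominator = 2 * 14.5331 = 29.0662.
dQ = --11.9525 / 29.0662 = 0.4112 m^3/s.

0.4112


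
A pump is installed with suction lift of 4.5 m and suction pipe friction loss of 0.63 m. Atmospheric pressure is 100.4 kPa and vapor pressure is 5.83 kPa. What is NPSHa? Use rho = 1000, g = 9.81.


NPSHa = p_atm/(rho*g) - z_s - hf_s - p_vap/(rho*g).
p_atm/(rho*g) = 100.4*1000 / (1000*9.81) = 10.234 m.
p_vap/(rho*g) = 5.83*1000 / (1000*9.81) = 0.594 m.
NPSHa = 10.234 - 4.5 - 0.63 - 0.594
      = 4.51 m.

4.51


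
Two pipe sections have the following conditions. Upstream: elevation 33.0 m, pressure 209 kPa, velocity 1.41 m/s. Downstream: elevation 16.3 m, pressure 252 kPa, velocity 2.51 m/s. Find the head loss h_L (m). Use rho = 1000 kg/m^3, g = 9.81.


Total head at each section: H = z + p/(rho*g) + V^2/(2g).
H1 = 33.0 + 209*1000/(1000*9.81) + 1.41^2/(2*9.81)
   = 33.0 + 21.305 + 0.1013
   = 54.406 m.
H2 = 16.3 + 252*1000/(1000*9.81) + 2.51^2/(2*9.81)
   = 16.3 + 25.688 + 0.3211
   = 42.309 m.
h_L = H1 - H2 = 54.406 - 42.309 = 12.097 m.

12.097


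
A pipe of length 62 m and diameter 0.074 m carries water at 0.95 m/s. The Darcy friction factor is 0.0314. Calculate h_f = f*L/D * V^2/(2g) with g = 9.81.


Darcy-Weisbach equation: h_f = f * (L/D) * V^2/(2g).
f * L/D = 0.0314 * 62/0.074 = 26.3081.
V^2/(2g) = 0.95^2 / (2*9.81) = 0.9025 / 19.62 = 0.046 m.
h_f = 26.3081 * 0.046 = 1.21 m.

1.21


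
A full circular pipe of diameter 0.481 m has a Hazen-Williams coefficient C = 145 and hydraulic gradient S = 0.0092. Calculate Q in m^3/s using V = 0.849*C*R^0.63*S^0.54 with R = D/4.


For a full circular pipe, R = D/4 = 0.481/4 = 0.1202 m.
V = 0.849 * 145 * 0.1202^0.63 * 0.0092^0.54
  = 0.849 * 145 * 0.263302 * 0.079514
  = 2.5774 m/s.
Pipe area A = pi*D^2/4 = pi*0.481^2/4 = 0.1817 m^2.
Q = A * V = 0.1817 * 2.5774 = 0.4683 m^3/s.

0.4683


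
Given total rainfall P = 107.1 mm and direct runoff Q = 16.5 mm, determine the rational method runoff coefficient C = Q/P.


The runoff coefficient C = runoff depth / rainfall depth.
C = 16.5 / 107.1
  = 0.1541.

0.1541


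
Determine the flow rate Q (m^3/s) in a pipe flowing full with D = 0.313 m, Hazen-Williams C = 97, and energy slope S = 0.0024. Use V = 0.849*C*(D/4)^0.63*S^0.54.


For a full circular pipe, R = D/4 = 0.313/4 = 0.0783 m.
V = 0.849 * 97 * 0.0783^0.63 * 0.0024^0.54
  = 0.849 * 97 * 0.200861 * 0.038487
  = 0.6366 m/s.
Pipe area A = pi*D^2/4 = pi*0.313^2/4 = 0.0769 m^2.
Q = A * V = 0.0769 * 0.6366 = 0.049 m^3/s.

0.049


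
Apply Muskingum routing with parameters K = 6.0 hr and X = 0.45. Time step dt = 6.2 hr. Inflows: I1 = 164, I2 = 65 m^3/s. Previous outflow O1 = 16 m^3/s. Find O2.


Muskingum coefficients:
denom = 2*K*(1-X) + dt = 2*6.0*(1-0.45) + 6.2 = 12.8.
C0 = (dt - 2*K*X)/denom = (6.2 - 2*6.0*0.45)/12.8 = 0.0625.
C1 = (dt + 2*K*X)/denom = (6.2 + 2*6.0*0.45)/12.8 = 0.9063.
C2 = (2*K*(1-X) - dt)/denom = 0.0313.
O2 = C0*I2 + C1*I1 + C2*O1
   = 0.0625*65 + 0.9063*164 + 0.0313*16
   = 153.19 m^3/s.

153.19


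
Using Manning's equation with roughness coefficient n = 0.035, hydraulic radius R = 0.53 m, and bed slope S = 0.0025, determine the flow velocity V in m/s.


Manning's equation gives V = (1/n) * R^(2/3) * S^(1/2).
First, compute R^(2/3) = 0.53^(2/3) = 0.6549.
Next, S^(1/2) = 0.0025^(1/2) = 0.05.
Then 1/n = 1/0.035 = 28.57.
V = 28.57 * 0.6549 * 0.05 = 0.9356 m/s.

0.9356


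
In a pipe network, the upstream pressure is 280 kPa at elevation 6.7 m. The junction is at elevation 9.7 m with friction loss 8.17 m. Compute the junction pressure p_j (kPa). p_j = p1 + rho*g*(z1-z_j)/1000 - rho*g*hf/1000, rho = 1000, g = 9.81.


Junction pressure: p_j = p1 + rho*g*(z1 - z_j)/1000 - rho*g*hf/1000.
Elevation term = 1000*9.81*(6.7 - 9.7)/1000 = -29.43 kPa.
Friction term = 1000*9.81*8.17/1000 = 80.148 kPa.
p_j = 280 + -29.43 - 80.148 = 170.42 kPa.

170.42


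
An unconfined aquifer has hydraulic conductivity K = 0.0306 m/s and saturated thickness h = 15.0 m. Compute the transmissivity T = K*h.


Transmissivity is defined as T = K * h.
T = 0.0306 * 15.0
  = 0.459 m^2/s.

0.459


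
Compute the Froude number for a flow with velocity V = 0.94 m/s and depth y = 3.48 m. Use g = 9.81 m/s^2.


The Froude number is defined as Fr = V / sqrt(g*y).
g*y = 9.81 * 3.48 = 34.1388.
sqrt(g*y) = sqrt(34.1388) = 5.8428.
Fr = 0.94 / 5.8428 = 0.1609.

0.1609


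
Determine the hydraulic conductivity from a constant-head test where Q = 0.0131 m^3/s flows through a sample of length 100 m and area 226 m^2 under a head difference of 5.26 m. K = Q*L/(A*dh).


From K = Q*L / (A*dh):
Numerator: Q*L = 0.0131 * 100 = 1.31.
Denominator: A*dh = 226 * 5.26 = 1188.76.
K = 1.31 / 1188.76 = 0.001102 m/s.

0.001102


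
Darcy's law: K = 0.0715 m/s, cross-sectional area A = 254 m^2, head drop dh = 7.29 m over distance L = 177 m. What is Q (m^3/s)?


Darcy's law: Q = K * A * i, where i = dh/L.
Hydraulic gradient i = 7.29 / 177 = 0.041186.
Q = 0.0715 * 254 * 0.041186
  = 0.748 m^3/s.

0.748


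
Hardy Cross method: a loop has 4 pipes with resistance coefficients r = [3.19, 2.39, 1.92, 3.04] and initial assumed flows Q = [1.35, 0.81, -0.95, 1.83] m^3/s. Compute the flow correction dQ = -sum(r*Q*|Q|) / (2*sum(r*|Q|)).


Numerator terms (r*Q*|Q|): 3.19*1.35*|1.35| = 5.8138; 2.39*0.81*|0.81| = 1.5681; 1.92*-0.95*|-0.95| = -1.7328; 3.04*1.83*|1.83| = 10.1807.
Sum of numerator = 15.8297.
Denominator terms (r*|Q|): 3.19*|1.35| = 4.3065; 2.39*|0.81| = 1.9359; 1.92*|-0.95| = 1.824; 3.04*|1.83| = 5.5632.
2 * sum of denominator = 2 * 13.6296 = 27.2592.
dQ = -15.8297 / 27.2592 = -0.5807 m^3/s.

-0.5807


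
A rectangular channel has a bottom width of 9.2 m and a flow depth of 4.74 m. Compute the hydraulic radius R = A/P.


For a rectangular section:
Flow area A = b * y = 9.2 * 4.74 = 43.61 m^2.
Wetted perimeter P = b + 2y = 9.2 + 2*4.74 = 18.68 m.
Hydraulic radius R = A/P = 43.61 / 18.68 = 2.3345 m.

2.3345


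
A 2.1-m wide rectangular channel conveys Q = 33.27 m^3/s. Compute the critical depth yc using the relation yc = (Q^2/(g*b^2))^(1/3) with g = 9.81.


Using yc = (Q^2 / (g * b^2))^(1/3):
Q^2 = 33.27^2 = 1106.89.
g * b^2 = 9.81 * 2.1^2 = 9.81 * 4.41 = 43.26.
Q^2 / (g*b^2) = 1106.89 / 43.26 = 25.5869.
yc = 25.5869^(1/3) = 2.9467 m.

2.9467


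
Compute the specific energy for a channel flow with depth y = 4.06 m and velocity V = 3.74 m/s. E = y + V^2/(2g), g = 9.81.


Specific energy E = y + V^2/(2g).
Velocity head = V^2/(2g) = 3.74^2 / (2*9.81) = 13.9876 / 19.62 = 0.7129 m.
E = 4.06 + 0.7129 = 4.7729 m.

4.7729


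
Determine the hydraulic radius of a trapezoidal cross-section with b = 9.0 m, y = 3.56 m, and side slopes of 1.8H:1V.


For a trapezoidal section with side slope z:
A = (b + z*y)*y = (9.0 + 1.8*3.56)*3.56 = 54.852 m^2.
P = b + 2*y*sqrt(1 + z^2) = 9.0 + 2*3.56*sqrt(1 + 1.8^2) = 23.661 m.
R = A/P = 54.852 / 23.661 = 2.3183 m.

2.3183


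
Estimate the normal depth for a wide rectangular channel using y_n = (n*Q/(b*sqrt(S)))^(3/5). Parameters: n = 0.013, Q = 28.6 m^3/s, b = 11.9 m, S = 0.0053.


We use the wide-channel approximation y_n = (n*Q/(b*sqrt(S)))^(3/5).
sqrt(S) = sqrt(0.0053) = 0.072801.
Numerator: n*Q = 0.013 * 28.6 = 0.3718.
Denominator: b*sqrt(S) = 11.9 * 0.072801 = 0.866332.
arg = 0.4292.
y_n = 0.4292^(3/5) = 0.602 m.

0.602


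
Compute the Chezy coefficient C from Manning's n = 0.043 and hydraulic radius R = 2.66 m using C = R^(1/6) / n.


The Chezy coefficient relates to Manning's n through C = R^(1/6) / n.
R^(1/6) = 2.66^(1/6) = 1.177101.
C = 1.177101 / 0.043 = 27.37 m^(1/2)/s.

27.37


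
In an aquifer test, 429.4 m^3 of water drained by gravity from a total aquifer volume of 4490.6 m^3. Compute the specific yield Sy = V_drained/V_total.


Specific yield Sy = Volume drained / Total volume.
Sy = 429.4 / 4490.6
   = 0.0956.

0.0956


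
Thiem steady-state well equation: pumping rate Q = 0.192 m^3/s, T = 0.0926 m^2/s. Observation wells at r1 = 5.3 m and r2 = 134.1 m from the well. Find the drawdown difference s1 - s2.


Thiem equation: s1 - s2 = Q/(2*pi*T) * ln(r2/r1).
ln(r2/r1) = ln(134.1/5.3) = 3.2309.
Q/(2*pi*T) = 0.192 / (2*pi*0.0926) = 0.192 / 0.5818 = 0.33.
s1 - s2 = 0.33 * 3.2309 = 1.0662 m.

1.0662


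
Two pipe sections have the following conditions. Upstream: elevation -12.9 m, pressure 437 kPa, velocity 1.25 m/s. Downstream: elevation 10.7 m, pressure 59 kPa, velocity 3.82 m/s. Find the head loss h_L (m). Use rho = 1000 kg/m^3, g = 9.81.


Total head at each section: H = z + p/(rho*g) + V^2/(2g).
H1 = -12.9 + 437*1000/(1000*9.81) + 1.25^2/(2*9.81)
   = -12.9 + 44.546 + 0.0796
   = 31.726 m.
H2 = 10.7 + 59*1000/(1000*9.81) + 3.82^2/(2*9.81)
   = 10.7 + 6.014 + 0.7438
   = 17.458 m.
h_L = H1 - H2 = 31.726 - 17.458 = 14.268 m.

14.268


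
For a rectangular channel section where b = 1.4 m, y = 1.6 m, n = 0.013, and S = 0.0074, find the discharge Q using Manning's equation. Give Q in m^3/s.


For a rectangular channel, the cross-sectional area A = b * y = 1.4 * 1.6 = 2.24 m^2.
The wetted perimeter P = b + 2y = 1.4 + 2*1.6 = 4.6 m.
Hydraulic radius R = A/P = 2.24/4.6 = 0.487 m.
Velocity V = (1/n)*R^(2/3)*S^(1/2) = (1/0.013)*0.487^(2/3)*0.0074^(1/2) = 4.0957 m/s.
Discharge Q = A * V = 2.24 * 4.0957 = 9.174 m^3/s.

9.174


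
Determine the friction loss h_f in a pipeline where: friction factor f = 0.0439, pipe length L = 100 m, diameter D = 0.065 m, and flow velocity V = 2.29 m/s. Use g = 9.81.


Darcy-Weisbach equation: h_f = f * (L/D) * V^2/(2g).
f * L/D = 0.0439 * 100/0.065 = 67.5385.
V^2/(2g) = 2.29^2 / (2*9.81) = 5.2441 / 19.62 = 0.2673 m.
h_f = 67.5385 * 0.2673 = 18.052 m.

18.052


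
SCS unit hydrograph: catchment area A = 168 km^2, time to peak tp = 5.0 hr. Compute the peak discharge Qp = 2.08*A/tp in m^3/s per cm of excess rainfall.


SCS formula: Qp = 2.08 * A / tp.
Qp = 2.08 * 168 / 5.0
   = 349.44 / 5.0
   = 69.89 m^3/s per cm.

69.89


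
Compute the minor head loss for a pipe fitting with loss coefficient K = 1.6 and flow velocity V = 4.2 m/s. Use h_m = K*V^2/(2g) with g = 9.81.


Minor loss formula: h_m = K * V^2/(2g).
V^2 = 4.2^2 = 17.64.
V^2/(2g) = 17.64 / 19.62 = 0.8991 m.
h_m = 1.6 * 0.8991 = 1.4385 m.

1.4385


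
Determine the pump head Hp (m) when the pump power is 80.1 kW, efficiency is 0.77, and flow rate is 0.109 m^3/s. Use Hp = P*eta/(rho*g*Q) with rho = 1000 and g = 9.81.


Pump head formula: Hp = P * eta / (rho * g * Q).
Numerator: P * eta = 80.1 * 1000 * 0.77 = 61677.0 W.
Denominator: rho * g * Q = 1000 * 9.81 * 0.109 = 1069.29.
Hp = 61677.0 / 1069.29 = 57.68 m.

57.68


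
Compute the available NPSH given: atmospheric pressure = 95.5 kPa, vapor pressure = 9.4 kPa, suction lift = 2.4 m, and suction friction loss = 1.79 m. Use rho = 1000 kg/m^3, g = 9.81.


NPSHa = p_atm/(rho*g) - z_s - hf_s - p_vap/(rho*g).
p_atm/(rho*g) = 95.5*1000 / (1000*9.81) = 9.735 m.
p_vap/(rho*g) = 9.4*1000 / (1000*9.81) = 0.958 m.
NPSHa = 9.735 - 2.4 - 1.79 - 0.958
      = 4.59 m.

4.59


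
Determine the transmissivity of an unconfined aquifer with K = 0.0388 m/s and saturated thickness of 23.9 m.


Transmissivity is defined as T = K * h.
T = 0.0388 * 23.9
  = 0.9273 m^2/s.

0.9273
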